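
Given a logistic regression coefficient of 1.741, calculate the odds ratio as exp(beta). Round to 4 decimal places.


Odds ratio = exp(beta) = exp(1.741).
= 5.7030.

5.7030


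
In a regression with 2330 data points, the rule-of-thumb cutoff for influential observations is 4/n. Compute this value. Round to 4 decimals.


The threshold is 4/n.
4/2330 = 0.0017.

0.0017


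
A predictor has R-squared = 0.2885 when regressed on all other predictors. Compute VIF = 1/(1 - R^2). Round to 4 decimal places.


Denominator: 1 - 0.2885 = 0.7115.
VIF = 1 / 0.7115 = 1.4055.

1.4055


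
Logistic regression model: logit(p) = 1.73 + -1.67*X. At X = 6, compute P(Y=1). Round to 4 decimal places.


Linear predictor: z = 1.73 + -1.67 * 6 = -8.2900.
P = 1/(1 + exp(8.2900)) = 1/(1 + 3983.8342) = 0.0003.

0.0003


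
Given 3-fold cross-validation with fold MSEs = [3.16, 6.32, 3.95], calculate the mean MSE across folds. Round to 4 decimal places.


Sum of fold MSEs = 13.4300.
Average = 13.4300 / 3 = 4.4767.

4.4767


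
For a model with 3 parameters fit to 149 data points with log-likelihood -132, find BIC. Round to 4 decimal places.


ln(149) = 5.003946.
k * ln(n) = 3 * 5.003946 = 15.011838.
-2L = 264.
BIC = 15.011838 + 264 = 279.011838, which rounds to 279.0118.

279.0118


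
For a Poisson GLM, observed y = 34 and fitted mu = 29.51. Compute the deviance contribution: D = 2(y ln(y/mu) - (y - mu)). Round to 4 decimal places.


First: ln(34/29.51) = 0.141631.
Then: 34 * 0.141631 = 4.815454.
y - mu = 34 - 29.51 = 4.49.
D = 2(4.815454 - 4.49) = 0.650908, which rounds to 0.6509.

0.6509


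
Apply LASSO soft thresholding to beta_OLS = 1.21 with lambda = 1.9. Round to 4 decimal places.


|beta_OLS| = 1.21.
lambda = 1.9.
Since |beta| <= lambda, the coefficient is set to 0.
Result = 0.0000.

0.0000


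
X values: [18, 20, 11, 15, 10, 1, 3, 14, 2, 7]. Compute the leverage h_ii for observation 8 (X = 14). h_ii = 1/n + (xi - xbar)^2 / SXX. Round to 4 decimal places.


Mean of X: xbar = 10.1000.
SXX = 408.9000.
For X = 14: h = 1/10 + (14 - 10.1000)^2/408.9000 = 0.1372.

0.1372


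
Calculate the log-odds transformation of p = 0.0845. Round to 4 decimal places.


1 - p = 0.9155.
p/(1-p) = 0.0923.
logit = ln(0.0923) = -2.3827.

-2.3827


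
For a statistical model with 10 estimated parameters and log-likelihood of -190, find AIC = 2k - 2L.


AIC = 2*10 - 2*(-190).
= 20 + 380 = 400.

400


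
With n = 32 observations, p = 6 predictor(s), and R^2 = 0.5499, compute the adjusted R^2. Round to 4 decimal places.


Plug in: Adj R^2 = 1 - (1 - 0.5499) * 31/25.
= 1 - 0.4501 * 31/25
= 1 - 13.9531 / 25
= 1 - 0.5581 = 0.4419.

0.4419


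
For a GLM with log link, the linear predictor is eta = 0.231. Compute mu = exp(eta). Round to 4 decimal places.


mu = exp(eta) = exp(0.231).
= 1.2599.

1.2599


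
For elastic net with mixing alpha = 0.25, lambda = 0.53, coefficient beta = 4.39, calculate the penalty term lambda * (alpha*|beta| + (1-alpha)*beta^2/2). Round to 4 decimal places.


L1 component = 0.25 * |4.39| = 1.0975.
L2 component = 0.75 * 4.39^2 / 2 = 7.2270.
Penalty = 0.53 * (1.0975 + 7.2270) = 0.53 * 8.3245 = 4.4120.

4.4120


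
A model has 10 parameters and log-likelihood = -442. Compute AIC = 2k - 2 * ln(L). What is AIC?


AIC = 2k - 2*loglik = 2(10) - 2(-442).
= 20 + 884 = 904.

904


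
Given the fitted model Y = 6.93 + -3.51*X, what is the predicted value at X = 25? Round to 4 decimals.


Substitute X = 25 into the equation:
Y = 6.93 + -3.51 * 25 = 6.93 + -87.7500 = -80.8200.

-80.8200


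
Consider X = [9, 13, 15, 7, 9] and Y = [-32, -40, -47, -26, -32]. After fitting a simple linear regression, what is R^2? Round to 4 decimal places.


The fitted line is Y = -9.1944 + -2.4722*X.
SSres = 3.1667, SStot = 267.2000.
R^2 = 1 - SSres/SStot = 0.9881.

0.9881


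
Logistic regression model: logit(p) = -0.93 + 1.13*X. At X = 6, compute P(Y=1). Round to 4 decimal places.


z = -0.93 + 1.13 * 6 = 5.8500.
Sigmoid: P = 1 / (1 + exp(-5.8500)) = 0.9971.

0.9971


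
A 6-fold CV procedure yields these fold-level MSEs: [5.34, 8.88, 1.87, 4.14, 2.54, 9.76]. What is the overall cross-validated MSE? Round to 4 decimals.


Total MSE across folds = 32.5300.
CV-MSE = 32.5300/6 = 5.4217.

5.4217


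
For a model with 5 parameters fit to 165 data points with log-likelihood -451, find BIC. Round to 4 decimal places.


ln(165) = 5.105945.
k * ln(n) = 5 * 5.105945 = 25.529725.
-2L = 902.
BIC = 25.529725 + 902 = 927.529725, which rounds to 927.5297.

927.5297


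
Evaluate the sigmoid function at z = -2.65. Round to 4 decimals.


First, exp(2.6500) = 14.1540.
Then sigma(z) = 1/(1 + 14.1540) = 0.0660.

0.0660


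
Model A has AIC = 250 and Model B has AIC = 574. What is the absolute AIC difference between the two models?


|AIC_A - AIC_B| = |250 - 574| = 324.
Model A is preferred (lower AIC).

324


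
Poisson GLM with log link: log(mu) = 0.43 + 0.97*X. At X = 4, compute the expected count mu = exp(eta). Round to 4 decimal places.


Linear predictor: eta = 0.43 + (0.97)(4) = 4.3100.
Expected count: mu = exp(4.3100) = 74.4405.

74.4405


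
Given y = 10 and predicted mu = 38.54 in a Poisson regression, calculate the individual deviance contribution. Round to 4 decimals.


y/mu = 10/38.54 = 0.259471 (approx.), and ln(10/38.54) = -1.349112.
y * ln(y/mu) = 10 * -1.349112 = -13.491120.
y - mu = -28.54.
D = 2 * (-13.491120 - -28.54) = 30.097760, which rounds to 30.0978.

30.0978


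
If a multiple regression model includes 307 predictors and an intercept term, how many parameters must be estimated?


Including the intercept, the model has 307 predictor coefficients + 1 intercept.
Total = 308.

308


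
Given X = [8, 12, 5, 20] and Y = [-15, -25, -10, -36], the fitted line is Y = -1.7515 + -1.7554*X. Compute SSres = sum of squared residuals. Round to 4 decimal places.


Predicted values from Y = -1.7515 + -1.7554*X.
Residuals: [0.7947, -2.1837, 0.5285, 0.8595].
SSres = 6.4181.

6.4181


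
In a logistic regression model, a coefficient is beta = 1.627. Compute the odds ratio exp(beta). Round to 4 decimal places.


exp(1.627) = 5.0886.
So the odds ratio is 5.0886.

5.0886


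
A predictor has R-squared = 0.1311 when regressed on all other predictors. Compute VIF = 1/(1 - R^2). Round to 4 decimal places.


Using VIF = 1/(1 - R^2_j):
1 - 0.1311 = 0.8689.
VIF = 1.1509.

1.1509


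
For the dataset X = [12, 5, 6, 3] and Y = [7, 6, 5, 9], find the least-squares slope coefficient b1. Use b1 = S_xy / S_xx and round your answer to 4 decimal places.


Calculate xbar = 6.5000, ybar = 6.7500.
S_xx = 45.0000, S_xy = -4.5000.
Using b1 = S_xy / S_xx = -4.5000 / 45.0000, we get b1 = -0.1000.

-0.1000


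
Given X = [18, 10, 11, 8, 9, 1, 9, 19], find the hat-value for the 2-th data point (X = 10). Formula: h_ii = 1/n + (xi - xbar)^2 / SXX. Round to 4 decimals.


Compute xbar = 10.6250 with n = 8 observations.
SXX = 229.8750.
Leverage = 1/8 + (10 - 10.6250)^2/229.8750 = 0.1267.

0.1267


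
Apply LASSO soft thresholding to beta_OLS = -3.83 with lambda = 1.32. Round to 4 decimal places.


|beta_OLS| = 3.83.
lambda = 1.32.
Since |beta| > lambda, coefficient = sign(beta)*(|beta| - lambda) = -2.5100.
Result = -2.5100.

-2.5100


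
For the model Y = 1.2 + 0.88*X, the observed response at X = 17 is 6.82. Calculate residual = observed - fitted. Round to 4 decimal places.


Fitted value at X = 17 is yhat = 1.2 + 0.88*17 = 16.1600.
Residual = 6.82 - 16.1600 = -9.3400.

-9.3400


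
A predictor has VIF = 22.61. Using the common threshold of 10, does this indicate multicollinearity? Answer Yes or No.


Compare VIF = 22.61 to the threshold of 10.
22.61 >= 10, so the answer is Yes.

Yes


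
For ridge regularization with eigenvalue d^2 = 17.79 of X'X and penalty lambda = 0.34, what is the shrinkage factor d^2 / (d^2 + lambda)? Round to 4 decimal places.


Compute the denominator: 17.79 + 0.34 = 18.1300.
Shrinkage factor = 17.79 / 18.1300 = 0.9812.

0.9812


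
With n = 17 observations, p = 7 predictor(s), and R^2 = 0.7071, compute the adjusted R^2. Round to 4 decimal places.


Plug in: Adj R^2 = 1 - (1 - 0.7071) * 16/9.
= 1 - 0.2929 * 16/9
= 1 - 4.6864 / 9
= 1 - 0.5207 = 0.4793.

0.4793


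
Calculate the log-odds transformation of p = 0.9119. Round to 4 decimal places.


Compute the odds: 0.9119/0.0881 = 10.3507.
Take the natural log: ln(10.3507) = 2.3371.

2.3371


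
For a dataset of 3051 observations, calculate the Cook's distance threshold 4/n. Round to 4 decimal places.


Cook's distance cutoff = 4/n = 4/3051.
= 0.0013.

0.0013


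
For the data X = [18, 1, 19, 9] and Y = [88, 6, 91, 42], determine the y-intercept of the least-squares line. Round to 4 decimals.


The slope is b1 = 4.7951.
Sample means are xbar = 11.7500 and ybar = 56.7500.
Intercept: b0 = 56.7500 - (4.7951)(11.7500) = 0.4075.

0.4075


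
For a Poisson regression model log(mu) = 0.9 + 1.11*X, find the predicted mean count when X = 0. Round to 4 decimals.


Compute eta = 0.9 + 1.11 * 0 = 0.9000.
Apply inverse link: mu = e^0.9000 = 2.4596.

2.4596


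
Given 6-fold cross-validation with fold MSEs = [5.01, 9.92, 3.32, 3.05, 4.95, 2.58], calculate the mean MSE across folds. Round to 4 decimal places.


Add all fold MSEs: 28.8300.
Divide by k = 6: 28.8300/6 = 4.8050.

4.8050


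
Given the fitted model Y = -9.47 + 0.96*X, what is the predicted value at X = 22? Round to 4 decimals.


Plug X = 22 into Y = -9.47 + 0.96*X:
Y = -9.47 + 21.1200 = 11.6500.

11.6500


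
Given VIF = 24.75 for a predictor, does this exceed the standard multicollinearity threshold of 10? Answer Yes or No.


Check: VIF = 24.75 vs threshold = 10.
Since 24.75 >= 10, the answer is Yes.

Yes


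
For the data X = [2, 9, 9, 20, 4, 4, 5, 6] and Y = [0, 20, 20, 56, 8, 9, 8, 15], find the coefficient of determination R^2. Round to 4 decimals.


The fitted line is Y = -5.2362 + 3.0151*X.
SSres = 22.8241, SStot = 2058.0000.
R^2 = 1 - SSres/SStot = 0.9889.

0.9889


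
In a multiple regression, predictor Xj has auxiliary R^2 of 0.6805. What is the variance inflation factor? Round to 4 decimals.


VIF = 1 / (1 - 0.6805).
= 1 / 0.3195 = 3.1299.

3.1299


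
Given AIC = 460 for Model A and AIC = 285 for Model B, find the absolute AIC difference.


Compute |460 - 285| = 175.
Model B has the smaller AIC.

175


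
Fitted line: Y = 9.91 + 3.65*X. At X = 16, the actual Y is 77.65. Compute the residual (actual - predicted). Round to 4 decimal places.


Predicted = 9.91 + 3.65 * 16 = 68.3100.
Residual = 77.65 - 68.3100 = 9.3400.

9.3400


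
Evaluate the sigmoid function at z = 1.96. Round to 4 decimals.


Compute exp(-1.9600) = 0.1409.
Sigmoid = 1 / (1 + 0.1409) = 1 / 1.1409 = 0.8765.

0.8765


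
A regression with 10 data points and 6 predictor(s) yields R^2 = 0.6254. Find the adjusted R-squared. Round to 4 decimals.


Using the formula:
(1 - 0.6254) = 0.3746.
Multiply by 9/3: 0.3746 * 9 = 3.3714, then 3.3714 / 3 = 1.1238.
Adj R^2 = 1 - 1.1238 = -0.1238.

-0.1238


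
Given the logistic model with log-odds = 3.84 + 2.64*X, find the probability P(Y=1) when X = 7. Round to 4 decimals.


Linear predictor: z = 3.84 + 2.64 * 7 = 22.3200.
P = 1/(1 + exp(-22.3200)) = 1/(1 + 0.0000) = 1.0000.

1.0000


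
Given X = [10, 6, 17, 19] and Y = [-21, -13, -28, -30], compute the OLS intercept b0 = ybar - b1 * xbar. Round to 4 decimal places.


Compute b1 = -1.2545 from the OLS formula.
With xbar = 13.0000 and ybar = -23.0000, the intercept is:
b0 = -23.0000 - -1.2545 * 13.0000 = -6.6909.

-6.6909


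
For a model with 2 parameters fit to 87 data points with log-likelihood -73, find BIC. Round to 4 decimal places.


Compute k*ln(n) = 2*ln(87) = 2*4.465908 = 8.931816.
Then -2*loglik = 146.
BIC = 8.931816 + 146 = 154.931816, which rounds to 154.9318.

154.9318


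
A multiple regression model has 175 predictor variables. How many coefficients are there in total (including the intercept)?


Total coefficients = number of predictors + 1 (for the intercept).
= 175 + 1 = 176.

176


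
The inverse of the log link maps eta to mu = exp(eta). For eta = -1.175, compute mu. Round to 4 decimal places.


mu = exp(eta) = exp(-1.175).
= 0.3088.

0.3088


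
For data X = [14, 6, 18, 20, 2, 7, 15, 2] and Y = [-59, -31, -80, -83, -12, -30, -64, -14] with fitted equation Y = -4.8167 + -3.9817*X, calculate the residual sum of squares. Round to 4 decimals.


Compute predicted values, then residuals = yi - yhat_i.
Residuals: [1.5605, -2.2931, -3.5127, 1.4507, 0.7801, 2.6886, 0.5422, -1.2199].
SSres = sum(residual^2) = 31.7563.

31.7563


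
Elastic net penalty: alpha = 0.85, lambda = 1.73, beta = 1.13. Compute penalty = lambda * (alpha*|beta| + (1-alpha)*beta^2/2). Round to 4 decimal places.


alpha * |beta| = 0.85 * 1.13 = 0.9605.
(1-alpha) * beta^2/2 = 0.15 * 1.2769/2 = 0.0958.
Total = 1.73 * (0.9605 + 0.0958) = 1.8273.

1.8273


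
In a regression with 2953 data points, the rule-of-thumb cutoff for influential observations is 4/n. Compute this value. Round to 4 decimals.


The threshold is 4/n.
4/2953 = 0.0014.

0.0014


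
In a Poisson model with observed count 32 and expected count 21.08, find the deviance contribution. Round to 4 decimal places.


Compute y*ln(y/mu) = 32*ln(32/21.08) = 32*0.417411 = 13.357152.
y - mu = 10.92.
D = 2*(13.357152 - (10.92)) = 4.874304, which rounds to 4.8743.

4.8743


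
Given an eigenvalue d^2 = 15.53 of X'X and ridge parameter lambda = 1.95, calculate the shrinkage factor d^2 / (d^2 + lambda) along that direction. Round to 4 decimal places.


d^2 + lambda = 15.53 + 1.95 = 17.4800.
Shrinkage factor = 15.53/17.4800 = 0.8884.

0.8884


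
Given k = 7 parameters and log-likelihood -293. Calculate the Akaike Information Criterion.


Compute:
2k = 2*7 = 14.
-2*loglik = -2*(-293) = 586.
AIC = 14 + 586 = 600.

600


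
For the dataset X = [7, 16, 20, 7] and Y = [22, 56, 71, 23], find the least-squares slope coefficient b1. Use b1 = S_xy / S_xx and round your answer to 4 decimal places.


Calculate xbar = 12.5000, ybar = 43.0000.
S_xx = 129.0000, S_xy = 481.0000.
Using b1 = S_xy / S_xx = 481.0000 / 129.0000, we get b1 = 3.7287.

3.7287


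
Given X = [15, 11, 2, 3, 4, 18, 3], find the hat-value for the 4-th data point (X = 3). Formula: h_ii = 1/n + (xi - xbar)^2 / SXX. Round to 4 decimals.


n = 7, xbar = 8.0000.
SXX = sum((xi - xbar)^2) = 260.0000.
h = 1/7 + (3 - 8.0000)^2 / 260.0000 = 0.2390.

0.2390


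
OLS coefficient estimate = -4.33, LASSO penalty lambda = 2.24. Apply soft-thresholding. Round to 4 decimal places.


|beta_OLS| = 4.33.
lambda = 2.24.
Since |beta| > lambda, coefficient = sign(beta)*(|beta| - lambda) = -2.0900.
Result = -2.0900.

-2.0900


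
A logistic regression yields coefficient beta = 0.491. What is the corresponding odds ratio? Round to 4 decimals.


exp(0.491) = 1.6339.
So the odds ratio is 1.6339.

1.6339


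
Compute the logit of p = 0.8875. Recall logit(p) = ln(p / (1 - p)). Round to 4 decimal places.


1 - p = 0.1125.
p/(1-p) = 7.8889.
logit = ln(7.8889) = 2.0655.

2.0655


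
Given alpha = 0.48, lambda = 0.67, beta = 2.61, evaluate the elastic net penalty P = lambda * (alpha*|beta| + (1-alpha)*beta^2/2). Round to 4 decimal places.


L1 component = 0.48 * |2.61| = 1.2528.
L2 component = 0.52 * 2.61^2 / 2 = 1.7711.
Penalty = 0.67 * (1.2528 + 1.7711) = 0.67 * 3.0239 = 2.0260.

2.0260


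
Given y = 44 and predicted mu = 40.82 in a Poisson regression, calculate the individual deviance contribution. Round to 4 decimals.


Compute y*ln(y/mu) = 44*ln(44/40.82) = 44*0.075017 = 3.300748.
y - mu = 3.18.
D = 2*(3.300748 - (3.18)) = 0.241496, which rounds to 0.2415.

0.2415


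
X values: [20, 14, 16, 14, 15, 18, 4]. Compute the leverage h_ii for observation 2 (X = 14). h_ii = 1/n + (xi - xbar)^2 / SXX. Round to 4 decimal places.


Mean of X: xbar = 14.4286.
SXX = 155.7143.
For X = 14: h = 1/7 + (14 - 14.4286)^2/155.7143 = 0.1440.

0.1440


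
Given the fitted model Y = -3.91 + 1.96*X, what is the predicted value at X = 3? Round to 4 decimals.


Substitute X = 3 into the equation:
Y = -3.91 + 1.96 * 3 = -3.91 + 5.8800 = 1.9700.

1.9700


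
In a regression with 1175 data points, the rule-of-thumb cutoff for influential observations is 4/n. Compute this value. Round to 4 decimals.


The threshold is 4/n.
4/1175 = 0.0034.

0.0034


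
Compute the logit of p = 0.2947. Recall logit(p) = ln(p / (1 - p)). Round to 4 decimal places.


1 - p = 0.7053.
p/(1-p) = 0.4178.
logit = ln(0.4178) = -0.8727.

-0.8727


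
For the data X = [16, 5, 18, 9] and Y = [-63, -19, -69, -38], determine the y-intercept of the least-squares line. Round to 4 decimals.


First find the slope: b1 = -3.8091.
Means: xbar = 12.0000, ybar = -47.2500.
b0 = ybar - b1 * xbar = -47.2500 - -3.8091 * 12.0000 = -1.5409.

-1.5409


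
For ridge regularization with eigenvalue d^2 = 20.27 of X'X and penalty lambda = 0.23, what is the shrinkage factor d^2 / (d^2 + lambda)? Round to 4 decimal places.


d^2 + lambda = 20.27 + 0.23 = 20.5000.
Shrinkage factor = 20.27/20.5000 = 0.9888.

0.9888


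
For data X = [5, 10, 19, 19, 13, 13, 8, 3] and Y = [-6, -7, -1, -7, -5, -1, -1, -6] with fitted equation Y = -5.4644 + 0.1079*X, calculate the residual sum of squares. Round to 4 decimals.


Compute predicted values, then residuals = yi - yhat_i.
Residuals: [-1.0751, -2.6146, 2.4143, -3.5857, -0.9383, 3.0617, 3.6012, -0.8593].
SSres = sum(residual^2) = 50.6395.

50.6395


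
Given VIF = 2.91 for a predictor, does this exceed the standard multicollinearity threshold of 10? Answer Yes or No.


The threshold is 10.
VIF = 2.91 is < 10.
Multicollinearity indication: No.

No


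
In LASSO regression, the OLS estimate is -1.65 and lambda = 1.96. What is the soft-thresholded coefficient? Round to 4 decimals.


Check: |-1.65| = 1.65 vs lambda = 1.96.
Since |beta| <= lambda, the coefficient is set to 0.
Soft-thresholded coefficient = 0.0000.

0.0000


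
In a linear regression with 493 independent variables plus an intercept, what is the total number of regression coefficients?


Total coefficients = number of predictors + 1 (for the intercept).
= 493 + 1 = 494.

494


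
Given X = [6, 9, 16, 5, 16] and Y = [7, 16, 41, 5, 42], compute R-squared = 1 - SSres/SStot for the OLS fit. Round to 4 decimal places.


After computing the OLS fit (b0=-13.1343, b1=3.3975):
SSres = 4.1113, SStot = 1310.8000.
R^2 = 1 - 4.1113/1310.8000 = 0.9969.

0.9969


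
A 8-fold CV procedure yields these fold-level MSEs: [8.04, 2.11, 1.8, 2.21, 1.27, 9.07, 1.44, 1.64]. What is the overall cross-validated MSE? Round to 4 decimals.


Total MSE across folds = 27.5800.
CV-MSE = 27.5800/8 = 3.4475.

3.4475


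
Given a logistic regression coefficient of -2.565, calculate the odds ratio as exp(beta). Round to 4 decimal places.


The odds ratio is computed as:
OR = e^(-2.565) = 0.0769.

0.0769


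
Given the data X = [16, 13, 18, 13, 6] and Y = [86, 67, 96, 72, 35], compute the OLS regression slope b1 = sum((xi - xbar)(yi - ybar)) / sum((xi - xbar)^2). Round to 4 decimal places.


The sample means are xbar = 13.2000 and ybar = 71.2000.
Compute S_xx = 82.8000 and S_xy = 421.8000.
Slope b1 = S_xy / S_xx = 421.8000 / 82.8000 = 5.0942.

5.0942


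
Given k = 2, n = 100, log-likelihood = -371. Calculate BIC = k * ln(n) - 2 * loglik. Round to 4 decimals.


Compute k*ln(n) = 2*ln(100) = 2*4.605170 = 9.210340.
Then -2*loglik = 742.
BIC = 9.210340 + 742 = 751.210340, which rounds to 751.2103.

751.2103


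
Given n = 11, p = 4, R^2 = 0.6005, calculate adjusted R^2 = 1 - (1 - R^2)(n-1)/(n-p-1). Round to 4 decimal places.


Adjusted R^2 = 1 - (1 - R^2) * (n-1)/(n-p-1).
(1 - R^2) = 0.3995.
(n-1)/(n-p-1) = 10/6.
(1 - R^2) * (n-1) = 0.3995 * 10 = 3.9950.
Divide by (n-p-1): 3.9950 / 6 = 0.6658.
Adj R^2 = 1 - 0.6658 = 0.3342.

0.3342


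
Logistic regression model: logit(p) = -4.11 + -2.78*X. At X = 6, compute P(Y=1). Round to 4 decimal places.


Linear predictor: z = -4.11 + -2.78 * 6 = -20.7900.
P = 1/(1 + exp(20.7900)) = 1/(1 + 1069011257.7097) = 0.0000.

0.0000


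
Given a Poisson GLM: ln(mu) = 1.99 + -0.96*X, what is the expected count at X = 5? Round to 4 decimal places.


Compute eta = 1.99 + -0.96 * 5 = -2.8100.
Apply inverse link: mu = e^-2.8100 = 0.0602.

0.0602


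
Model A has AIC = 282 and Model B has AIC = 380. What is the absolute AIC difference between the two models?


|AIC_A - AIC_B| = |282 - 380| = 98.
Model A is preferred (lower AIC).

98


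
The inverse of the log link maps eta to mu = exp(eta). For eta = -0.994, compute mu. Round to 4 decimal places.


Apply the inverse link:
mu = e^-0.994 = 0.3701.

0.3701


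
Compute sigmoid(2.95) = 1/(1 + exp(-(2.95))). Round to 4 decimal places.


exp(-2.9500) = 0.0523.
1 + exp(-z) = 1.0523.
sigmoid = 1/1.0523 = 0.9503.

0.9503


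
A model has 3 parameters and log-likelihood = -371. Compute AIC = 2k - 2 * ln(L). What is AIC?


AIC = 2*3 - 2*(-371).
= 6 + 742 = 748.

748


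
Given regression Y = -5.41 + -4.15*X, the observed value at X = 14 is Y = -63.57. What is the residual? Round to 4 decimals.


Fitted value at X = 14 is yhat = -5.41 + -4.15*14 = -63.5100.
Residual = -63.57 - -63.5100 = -0.0600.

-0.0600


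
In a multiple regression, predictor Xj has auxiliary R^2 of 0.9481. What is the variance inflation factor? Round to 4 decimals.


Using VIF = 1/(1 - R^2_j):
1 - 0.9481 = 0.0519.
VIF = 19.2678.

19.2678


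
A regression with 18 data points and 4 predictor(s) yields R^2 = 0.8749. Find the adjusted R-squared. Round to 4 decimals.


Adjusted R^2 = 1 - (1 - R^2) * (n-1)/(n-p-1).
(1 - R^2) = 0.1251.
(n-1)/(n-p-1) = 17/13.
(1 - R^2) * (n-1) = 0.1251 * 17 = 2.1267.
Divide by (n-p-1): 2.1267 / 13 = 0.1636.
Adj R^2 = 1 - 0.1636 = 0.8364.

0.8364


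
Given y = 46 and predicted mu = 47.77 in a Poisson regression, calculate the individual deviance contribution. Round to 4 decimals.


y/mu = 46/47.77 = 0.962947 (approx.), and ln(46/47.77) = -0.037756.
y * ln(y/mu) = 46 * -0.037756 = -1.736776.
y - mu = -1.77.
D = 2 * (-1.736776 - -1.77) = 0.066448, which rounds to 0.0664.

0.0664


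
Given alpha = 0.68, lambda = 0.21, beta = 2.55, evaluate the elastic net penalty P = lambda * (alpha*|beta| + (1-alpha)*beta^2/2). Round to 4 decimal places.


L1 component = 0.68 * |2.55| = 1.7340.
L2 component = 0.32 * 2.55^2 / 2 = 1.0404.
Penalty = 0.21 * (1.7340 + 1.0404) = 0.21 * 2.7744 = 0.5826.

0.5826


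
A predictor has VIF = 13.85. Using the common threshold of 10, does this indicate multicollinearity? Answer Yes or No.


Check: VIF = 13.85 vs threshold = 10.
Since 13.85 >= 10, the answer is Yes.

Yes


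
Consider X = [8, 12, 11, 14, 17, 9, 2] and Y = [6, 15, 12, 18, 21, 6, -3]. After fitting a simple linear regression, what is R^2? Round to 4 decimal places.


The fitted line is Y = -7.0705 + 1.7054*X.
SSres = 10.9046, SStot = 411.4286.
R^2 = 1 - SSres/SStot = 0.9735.

0.9735


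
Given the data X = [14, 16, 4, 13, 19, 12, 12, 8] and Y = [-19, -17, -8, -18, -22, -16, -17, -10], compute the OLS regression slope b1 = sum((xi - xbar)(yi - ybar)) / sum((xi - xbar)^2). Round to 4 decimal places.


First compute the means: xbar = 12.2500, ybar = -15.8750.
Then S_xx = sum((xi - xbar)^2) = 149.5000.
S_xy = sum((xi - xbar)(yi - ybar)) = -142.2500.
b1 = S_xy / S_xx = -142.2500 / 149.5000 = -0.9515.

-0.9515


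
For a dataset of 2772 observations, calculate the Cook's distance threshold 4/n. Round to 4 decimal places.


Cook's distance cutoff = 4/n = 4/2772.
= 0.0014.

0.0014


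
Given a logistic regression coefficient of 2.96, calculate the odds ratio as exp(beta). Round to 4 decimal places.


Odds ratio = exp(beta) = exp(2.96).
= 19.2980.

19.2980


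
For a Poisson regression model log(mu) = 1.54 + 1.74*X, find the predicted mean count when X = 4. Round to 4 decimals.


eta = 1.54 + 1.74 * 4 = 8.5000.
mu = exp(8.5000) = 4914.7688.

4914.7688


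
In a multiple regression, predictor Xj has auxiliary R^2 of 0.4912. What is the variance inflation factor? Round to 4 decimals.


VIF = 1 / (1 - 0.4912).
= 1 / 0.5088 = 1.9654.

1.9654


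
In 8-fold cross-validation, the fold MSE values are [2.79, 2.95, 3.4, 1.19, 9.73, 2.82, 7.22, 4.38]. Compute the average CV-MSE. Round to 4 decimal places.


Total MSE across folds = 34.4800.
CV-MSE = 34.4800/8 = 4.3100.

4.3100


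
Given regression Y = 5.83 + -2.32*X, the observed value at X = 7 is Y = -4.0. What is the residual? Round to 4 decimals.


Fitted value at X = 7 is yhat = 5.83 + -2.32*7 = -10.4100.
Residual = -4.0 - -10.4100 = 6.4100.

6.4100


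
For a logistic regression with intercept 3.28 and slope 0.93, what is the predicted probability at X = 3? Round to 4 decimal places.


z = 3.28 + 0.93 * 3 = 6.0700.
Sigmoid: P = 1 / (1 + exp(-6.0700)) = 0.9977.

0.9977


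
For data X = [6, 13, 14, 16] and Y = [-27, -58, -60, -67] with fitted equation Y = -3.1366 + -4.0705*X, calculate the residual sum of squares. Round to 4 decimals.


Predicted values from Y = -3.1366 + -4.0705*X.
Residuals: [0.5596, -1.9469, 0.1236, 1.2646].
SSres = 5.7181.

5.7181


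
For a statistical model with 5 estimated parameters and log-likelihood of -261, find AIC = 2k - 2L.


Compute:
2k = 2*5 = 10.
-2*loglik = -2*(-261) = 522.
AIC = 10 + 522 = 532.

532


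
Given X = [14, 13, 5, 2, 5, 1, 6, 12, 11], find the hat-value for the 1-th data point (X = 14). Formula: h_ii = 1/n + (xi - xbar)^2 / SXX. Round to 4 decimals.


Compute xbar = 7.6667 with n = 9 observations.
SXX = 192.0000.
Leverage = 1/9 + (14 - 7.6667)^2/192.0000 = 0.3200.

0.3200


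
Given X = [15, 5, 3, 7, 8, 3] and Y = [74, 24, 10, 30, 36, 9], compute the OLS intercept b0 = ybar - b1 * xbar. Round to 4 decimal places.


First find the slope: b1 = 5.3008.
Means: xbar = 6.8333, ybar = 30.5000.
b0 = ybar - b1 * xbar = 30.5000 - 5.3008 * 6.8333 = -5.7223.

-5.7223


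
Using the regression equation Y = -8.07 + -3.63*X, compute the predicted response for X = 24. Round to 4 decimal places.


Predicted value:
Y = -8.07 + (-3.63)(24) = -8.07 + -87.1200 = -95.1900.

-95.1900


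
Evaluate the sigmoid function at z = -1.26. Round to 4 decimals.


First, exp(1.2600) = 3.5254.
Then sigma(z) = 1/(1 + 3.5254) = 0.2210.

0.2210


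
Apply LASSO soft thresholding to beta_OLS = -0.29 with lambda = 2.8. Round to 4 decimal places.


Check: |-0.29| = 0.29 vs lambda = 2.8.
Since |beta| <= lambda, the coefficient is set to 0.
Soft-thresholded coefficient = 0.0000.

0.0000


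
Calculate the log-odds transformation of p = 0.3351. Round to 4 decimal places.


1 - p = 0.6649.
p/(1-p) = 0.5040.
logit = ln(0.5040) = -0.6852.

-0.6852


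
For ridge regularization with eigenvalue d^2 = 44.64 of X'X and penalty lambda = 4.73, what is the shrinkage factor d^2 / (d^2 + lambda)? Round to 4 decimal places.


d^2 + lambda = 44.64 + 4.73 = 49.3700.
Shrinkage factor = 44.64/49.3700 = 0.9042.

0.9042


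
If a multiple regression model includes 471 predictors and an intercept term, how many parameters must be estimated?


Total coefficients = number of predictors + 1 (for the intercept).
= 471 + 1 = 472.

472


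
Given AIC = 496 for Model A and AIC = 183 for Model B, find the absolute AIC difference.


|AIC_A - AIC_B| = |496 - 183| = 313.
Model B is preferred (lower AIC).

313


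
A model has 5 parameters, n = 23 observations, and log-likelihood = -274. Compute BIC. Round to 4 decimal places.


k * ln(n) = 5 * ln(23) = 5 * 3.135494 = 15.677470.
-2 * loglik = -2 * (-274) = 548.
BIC = 15.677470 + 548 = 563.677470, which rounds to 563.6775.

563.6775


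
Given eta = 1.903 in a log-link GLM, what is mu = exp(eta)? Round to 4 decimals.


Apply the inverse link:
mu = e^1.903 = 6.7060.

6.7060


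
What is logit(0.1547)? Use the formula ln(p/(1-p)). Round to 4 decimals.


1 - p = 0.8453.
p/(1-p) = 0.1830.
logit = ln(0.1830) = -1.6982.

-1.6982


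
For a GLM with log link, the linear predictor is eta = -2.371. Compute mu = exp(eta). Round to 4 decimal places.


Apply the inverse link:
mu = e^-2.371 = 0.0934.

0.0934


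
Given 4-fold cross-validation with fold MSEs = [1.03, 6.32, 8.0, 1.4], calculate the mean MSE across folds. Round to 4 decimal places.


Add all fold MSEs: 16.7500.
Divide by k = 4: 16.7500/4 = 4.1875.

4.1875


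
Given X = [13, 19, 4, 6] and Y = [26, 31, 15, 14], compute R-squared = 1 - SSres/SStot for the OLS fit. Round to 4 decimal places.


Fit the OLS line: b0 = 8.9894, b1 = 1.1915.
SSres = 8.8298.
SStot = 209.0000.
R^2 = 1 - 8.8298/209.0000 = 0.9578.

0.9578


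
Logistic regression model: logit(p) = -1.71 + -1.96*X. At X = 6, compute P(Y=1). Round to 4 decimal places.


z = -1.71 + -1.96 * 6 = -13.4700.
Sigmoid: P = 1 / (1 + exp(13.4700)) = 0.0000.

0.0000


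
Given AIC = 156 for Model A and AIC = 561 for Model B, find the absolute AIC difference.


Absolute difference = |156 - 561| = 405.
The model with lower AIC (A) is preferred.

405


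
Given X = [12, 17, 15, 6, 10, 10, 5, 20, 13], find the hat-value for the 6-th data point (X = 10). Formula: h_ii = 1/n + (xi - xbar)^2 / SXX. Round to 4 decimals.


n = 9, xbar = 12.0000.
SXX = sum((xi - xbar)^2) = 192.0000.
h = 1/9 + (10 - 12.0000)^2 / 192.0000 = 0.1319.

0.1319


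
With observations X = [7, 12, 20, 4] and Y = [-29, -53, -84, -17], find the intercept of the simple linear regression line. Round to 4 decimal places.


First find the slope: b1 = -4.2232.
Means: xbar = 10.7500, ybar = -45.7500.
b0 = ybar - b1 * xbar = -45.7500 - -4.2232 * 10.7500 = -0.3509.

-0.3509


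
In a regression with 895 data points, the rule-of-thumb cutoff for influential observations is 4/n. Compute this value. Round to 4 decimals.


Using the rule of thumb:
Threshold = 4 / 895 = 0.0045.

0.0045


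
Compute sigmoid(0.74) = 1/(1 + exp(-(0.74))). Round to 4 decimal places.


Compute exp(-0.7400) = 0.4771.
Sigmoid = 1 / (1 + 0.4771) = 1 / 1.4771 = 0.6770.

0.6770


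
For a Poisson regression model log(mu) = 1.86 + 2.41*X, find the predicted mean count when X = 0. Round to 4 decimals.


eta = 1.86 + 2.41 * 0 = 1.8600.
mu = exp(1.8600) = 6.4237.

6.4237


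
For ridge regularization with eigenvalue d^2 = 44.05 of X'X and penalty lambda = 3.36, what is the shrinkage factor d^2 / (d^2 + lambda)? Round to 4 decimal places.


Compute the denominator: 44.05 + 3.36 = 47.4100.
Shrinkage factor = 44.05 / 47.4100 = 0.9291.

0.9291


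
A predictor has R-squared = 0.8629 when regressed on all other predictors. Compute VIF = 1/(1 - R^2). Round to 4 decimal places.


VIF = 1 / (1 - 0.8629).
= 1 / 0.1371 = 7.2939.

7.2939


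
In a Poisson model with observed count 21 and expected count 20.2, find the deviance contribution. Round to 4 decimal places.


Compute y*ln(y/mu) = 21*ln(21/20.2) = 21*0.038840 = 0.815640.
y - mu = 0.8.
D = 2*(0.815640 - (0.8)) = 0.031280, which rounds to 0.0313.

0.0313


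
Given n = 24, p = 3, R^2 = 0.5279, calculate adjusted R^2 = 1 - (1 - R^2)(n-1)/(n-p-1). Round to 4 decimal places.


Using the formula:
(1 - 0.5279) = 0.4721.
Multiply by 23/20: 0.4721 * 23 = 10.8583, then 10.8583 / 20 = 0.5429.
Adj R^2 = 1 - 0.5429 = 0.4571.

0.4571


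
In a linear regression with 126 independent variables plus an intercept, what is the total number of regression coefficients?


Total coefficients = number of predictors + 1 (for the intercept).
= 126 + 1 = 127.

127


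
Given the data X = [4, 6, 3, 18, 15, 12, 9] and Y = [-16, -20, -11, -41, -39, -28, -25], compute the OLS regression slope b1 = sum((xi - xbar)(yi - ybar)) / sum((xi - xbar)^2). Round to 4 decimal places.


Calculate xbar = 9.5714, ybar = -25.7143.
S_xx = 193.7143, S_xy = -378.1429.
Using b1 = S_xy / S_xx = -378.1429 / 193.7143, we get b1 = -1.9521.

-1.9521


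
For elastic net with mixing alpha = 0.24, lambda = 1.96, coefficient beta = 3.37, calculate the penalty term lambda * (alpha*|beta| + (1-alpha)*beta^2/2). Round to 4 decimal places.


Compute:
L1 = 0.24 * 3.37 = 0.8088.
L2 = 0.76 * 3.37^2 / 2 = 4.3156.
Penalty = 1.96 * (0.8088 + 4.3156) = 10.0439.

10.0439


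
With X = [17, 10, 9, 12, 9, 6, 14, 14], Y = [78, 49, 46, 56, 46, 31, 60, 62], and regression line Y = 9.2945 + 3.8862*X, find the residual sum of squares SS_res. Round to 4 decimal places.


Predicted values from Y = 9.2945 + 3.8862*X.
Residuals: [2.6401, 0.8435, 1.7297, 0.0711, 1.7297, -1.6117, -3.7013, -1.7013].
SSres = 32.8620.

32.8620


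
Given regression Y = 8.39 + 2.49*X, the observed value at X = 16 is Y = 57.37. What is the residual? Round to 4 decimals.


Fitted value at X = 16 is yhat = 8.39 + 2.49*16 = 48.2300.
Residual = 57.37 - 48.2300 = 9.1400.

9.1400


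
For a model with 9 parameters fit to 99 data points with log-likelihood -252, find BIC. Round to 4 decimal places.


k * ln(n) = 9 * ln(99) = 9 * 4.595120 = 41.356080.
-2 * loglik = -2 * (-252) = 504.
BIC = 41.356080 + 504 = 545.356080, which rounds to 545.3561.

545.3561


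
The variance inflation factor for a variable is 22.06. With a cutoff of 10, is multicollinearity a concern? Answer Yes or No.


The threshold is 10.
VIF = 22.06 is >= 10.
Multicollinearity indication: Yes.

Yes


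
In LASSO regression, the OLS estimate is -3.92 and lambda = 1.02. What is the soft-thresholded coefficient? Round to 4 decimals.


Check: |-3.92| = 3.92 vs lambda = 1.02.
Since |beta| > lambda, coefficient = sign(beta)*(|beta| - lambda) = -2.9000.
Soft-thresholded coefficient = -2.9000.

-2.9000


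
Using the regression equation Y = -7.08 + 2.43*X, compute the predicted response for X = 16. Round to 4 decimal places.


Plug X = 16 into Y = -7.08 + 2.43*X:
Y = -7.08 + 38.8800 = 31.8000.

31.8000


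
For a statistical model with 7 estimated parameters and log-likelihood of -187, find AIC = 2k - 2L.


Compute:
2k = 2*7 = 14.
-2*loglik = -2*(-187) = 374.
AIC = 14 + 374 = 388.

388


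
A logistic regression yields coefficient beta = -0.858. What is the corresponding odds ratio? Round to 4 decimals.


exp(-0.858) = 0.4240.
So the odds ratio is 0.4240.

0.4240


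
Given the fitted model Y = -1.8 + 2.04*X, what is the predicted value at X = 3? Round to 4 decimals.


Substitute X = 3 into the equation:
Y = -1.8 + 2.04 * 3 = -1.8 + 6.1200 = 4.3200.

4.3200


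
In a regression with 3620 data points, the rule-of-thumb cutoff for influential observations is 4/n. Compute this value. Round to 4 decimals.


Using the rule of thumb:
Threshold = 4 / 3620 = 0.0011.

0.0011


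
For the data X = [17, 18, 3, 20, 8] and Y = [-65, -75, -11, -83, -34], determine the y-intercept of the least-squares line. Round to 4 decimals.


First find the slope: b1 = -4.1080.
Means: xbar = 13.2000, ybar = -53.6000.
b0 = ybar - b1 * xbar = -53.6000 - -4.1080 * 13.2000 = 0.6257.

0.6257


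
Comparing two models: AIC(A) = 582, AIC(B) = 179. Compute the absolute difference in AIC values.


Compute |582 - 179| = 403.
Model B has the smaller AIC.

403


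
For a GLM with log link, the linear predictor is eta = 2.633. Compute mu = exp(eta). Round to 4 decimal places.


Apply the inverse link:
mu = e^2.633 = 13.9155.

13.9155


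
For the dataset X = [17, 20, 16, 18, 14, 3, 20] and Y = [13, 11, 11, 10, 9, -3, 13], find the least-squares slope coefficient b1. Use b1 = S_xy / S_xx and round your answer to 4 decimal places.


Calculate xbar = 15.4286, ybar = 9.1429.
S_xx = 207.7143, S_xy = 186.5714.
Using b1 = S_xy / S_xx = 186.5714 / 207.7143, we get b1 = 0.8982.

0.8982


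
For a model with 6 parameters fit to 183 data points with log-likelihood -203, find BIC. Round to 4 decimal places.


k * ln(n) = 6 * ln(183) = 6 * 5.209486 = 31.256916.
-2 * loglik = -2 * (-203) = 406.
BIC = 31.256916 + 406 = 437.256916, which rounds to 437.2569.

437.2569


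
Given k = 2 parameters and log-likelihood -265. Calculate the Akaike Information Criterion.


Compute:
2k = 2*2 = 4.
-2*loglik = -2*(-265) = 530.
AIC = 4 + 530 = 534.

534


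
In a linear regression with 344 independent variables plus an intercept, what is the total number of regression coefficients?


Each predictor gets one coefficient, plus one intercept.
Total parameters = 344 + 1 = 345.

345


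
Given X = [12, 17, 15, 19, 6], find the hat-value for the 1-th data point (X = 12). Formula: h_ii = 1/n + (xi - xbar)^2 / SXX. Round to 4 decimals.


n = 5, xbar = 13.8000.
SXX = sum((xi - xbar)^2) = 102.8000.
h = 1/5 + (12 - 13.8000)^2 / 102.8000 = 0.2315.

0.2315


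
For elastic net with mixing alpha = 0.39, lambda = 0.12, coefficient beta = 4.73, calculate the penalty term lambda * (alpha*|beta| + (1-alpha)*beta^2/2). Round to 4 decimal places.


Compute:
L1 = 0.39 * 4.73 = 1.8447.
L2 = 0.61 * 4.73^2 / 2 = 6.8237.
Penalty = 0.12 * (1.8447 + 6.8237) = 1.0402.

1.0402


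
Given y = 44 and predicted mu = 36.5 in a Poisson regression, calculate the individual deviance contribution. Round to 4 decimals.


Compute y*ln(y/mu) = 44*ln(44/36.5) = 44*0.186877 = 8.222588.
y - mu = 7.5.
D = 2*(8.222588 - (7.5)) = 1.445176, which rounds to 1.4452.

1.4452


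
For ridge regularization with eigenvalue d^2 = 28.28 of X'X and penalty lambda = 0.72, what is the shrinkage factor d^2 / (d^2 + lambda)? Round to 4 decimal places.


Denominator = d^2 + lambda = 28.28 + 0.72 = 29.0000.
Shrinkage = 28.28 / 29.0000 = 0.9752.

0.9752


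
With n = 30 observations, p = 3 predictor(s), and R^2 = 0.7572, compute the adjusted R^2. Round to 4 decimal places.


Plug in: Adj R^2 = 1 - (1 - 0.7572) * 29/26.
= 1 - 0.2428 * 29/26
= 1 - 7.0412 / 26
= 1 - 0.2708 = 0.7292.

0.7292


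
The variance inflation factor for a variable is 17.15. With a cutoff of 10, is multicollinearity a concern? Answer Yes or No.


The threshold is 10.
VIF = 17.15 is >= 10.
Multicollinearity indication: Yes.

Yes


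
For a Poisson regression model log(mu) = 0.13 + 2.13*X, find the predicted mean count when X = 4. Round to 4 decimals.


Linear predictor: eta = 0.13 + (2.13)(4) = 8.6500.
Expected count: mu = exp(8.6500) = 5710.1467.

5710.1467


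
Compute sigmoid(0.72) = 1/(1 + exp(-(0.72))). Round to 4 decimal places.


Compute exp(-0.7200) = 0.4868.
Sigmoid = 1 / (1 + 0.4868) = 1 / 1.4868 = 0.6726.

0.6726


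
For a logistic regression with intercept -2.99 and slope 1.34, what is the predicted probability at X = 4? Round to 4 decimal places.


Compute z = -2.99 + (1.34)(4) = 2.3700.
exp(-z) = 0.0935.
P = 1/(1 + 0.0935) = 0.9145.

0.9145


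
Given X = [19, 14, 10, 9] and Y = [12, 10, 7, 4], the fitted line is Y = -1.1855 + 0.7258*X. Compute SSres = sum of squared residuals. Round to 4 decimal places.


Predicted values from Y = -1.1855 + 0.7258*X.
Residuals: [-0.6047, 1.0243, 0.9275, -1.3467].
SSres = 4.0887.

4.0887


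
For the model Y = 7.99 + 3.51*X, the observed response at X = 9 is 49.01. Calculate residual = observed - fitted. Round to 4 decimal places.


Predicted = 7.99 + 3.51 * 9 = 39.5800.
Residual = 49.01 - 39.5800 = 9.4300.

9.4300


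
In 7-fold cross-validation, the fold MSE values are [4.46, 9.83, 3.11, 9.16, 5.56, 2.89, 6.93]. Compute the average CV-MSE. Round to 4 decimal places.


Total MSE across folds = 41.9400.
CV-MSE = 41.9400/7 = 5.9914.

5.9914


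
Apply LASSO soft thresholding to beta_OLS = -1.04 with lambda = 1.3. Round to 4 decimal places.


Absolute value: |-1.04| = 1.04.
Compare to lambda = 1.3.
Since |beta| <= lambda, the coefficient is set to 0.

0.0000
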